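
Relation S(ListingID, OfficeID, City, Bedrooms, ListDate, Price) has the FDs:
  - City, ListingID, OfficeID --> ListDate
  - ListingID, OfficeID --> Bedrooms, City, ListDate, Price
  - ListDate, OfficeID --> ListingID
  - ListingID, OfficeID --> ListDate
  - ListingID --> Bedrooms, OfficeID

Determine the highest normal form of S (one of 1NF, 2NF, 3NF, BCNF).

Candidate keys: {ListDate, OfficeID}, {ListingID}. Prime attributes: {ListDate, ListingID, OfficeID}.
Every FD has a superkey on the left, so the relation is in BCNF.

BCNF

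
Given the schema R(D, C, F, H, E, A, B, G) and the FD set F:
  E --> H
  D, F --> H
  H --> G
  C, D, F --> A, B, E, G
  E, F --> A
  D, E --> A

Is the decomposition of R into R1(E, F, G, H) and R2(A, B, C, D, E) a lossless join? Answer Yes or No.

No

The shared attributes are {E} and {E}⁺ = {E, G, H}.
R1 ⊄ {E, G, H} and R2 ⊄ {E, G, H}, so the split is lossy.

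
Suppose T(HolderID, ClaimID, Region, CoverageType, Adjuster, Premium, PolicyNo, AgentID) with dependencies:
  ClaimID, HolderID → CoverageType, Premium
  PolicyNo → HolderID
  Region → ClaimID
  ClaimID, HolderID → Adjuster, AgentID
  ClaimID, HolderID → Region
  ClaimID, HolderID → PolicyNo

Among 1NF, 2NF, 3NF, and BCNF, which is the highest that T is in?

Candidate keys: {ClaimID, HolderID}, {ClaimID, PolicyNo}, {HolderID, Region}, {PolicyNo, Region}. Prime attributes: {ClaimID, HolderID, PolicyNo, Region}.
PolicyNo → HolderID breaks BCNF: {PolicyNo}⁺ = {HolderID, PolicyNo}, so {PolicyNo} is not a superkey.
But every attribute on its right side ({HolderID}) is prime, and the same holds for every other non-superkey FD, so 3NF still holds.

3NF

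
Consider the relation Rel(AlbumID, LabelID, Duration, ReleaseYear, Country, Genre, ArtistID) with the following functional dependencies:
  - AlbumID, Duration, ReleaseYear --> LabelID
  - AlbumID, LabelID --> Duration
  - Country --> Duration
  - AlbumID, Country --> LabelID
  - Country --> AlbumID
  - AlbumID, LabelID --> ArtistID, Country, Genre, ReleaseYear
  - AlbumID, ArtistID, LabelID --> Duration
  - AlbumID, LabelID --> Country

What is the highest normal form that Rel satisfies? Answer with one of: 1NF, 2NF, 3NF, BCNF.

BCNF

Candidate keys: {AlbumID, Duration, ReleaseYear}, {AlbumID, LabelID}, {Country}. Prime attributes: {AlbumID, Country, Duration, LabelID, ReleaseYear}.
The left-hand side of every FD is a superkey, so BCNF is satisfied.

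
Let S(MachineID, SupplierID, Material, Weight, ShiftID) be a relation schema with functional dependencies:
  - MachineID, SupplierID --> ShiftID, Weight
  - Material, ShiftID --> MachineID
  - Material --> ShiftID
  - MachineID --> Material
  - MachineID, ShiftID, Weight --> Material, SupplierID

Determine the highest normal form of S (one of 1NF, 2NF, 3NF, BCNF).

1NF

Candidate keys: {MachineID, SupplierID}, {MachineID, Weight}, {Material, SupplierID}, {Material, Weight}. Prime attributes: {MachineID, Material, SupplierID, Weight}.
For Material, ShiftID --> MachineID we have {Material, ShiftID}⁺ = {MachineID, Material, ShiftID}; {Material, ShiftID} is not a superkey, so BCNF fails.
Material --> ShiftID has non-prime {ShiftID} on the right and a non-superkey on the left, so 3NF fails.
{MachineID} is a proper subset of the key {MachineID, SupplierID}, and {MachineID}⁺ contains the non-prime attribute {ShiftID} — a partial dependency, so 2NF is violated.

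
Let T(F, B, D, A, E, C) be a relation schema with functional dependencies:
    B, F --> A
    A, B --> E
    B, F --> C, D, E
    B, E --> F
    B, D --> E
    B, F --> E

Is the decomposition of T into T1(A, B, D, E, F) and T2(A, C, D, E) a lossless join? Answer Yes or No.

The shared attributes are {A, D, E} and {A, D, E}⁺ = {A, D, E}.
The closure covers neither T1 nor T2 entirely; the join is not lossless.

No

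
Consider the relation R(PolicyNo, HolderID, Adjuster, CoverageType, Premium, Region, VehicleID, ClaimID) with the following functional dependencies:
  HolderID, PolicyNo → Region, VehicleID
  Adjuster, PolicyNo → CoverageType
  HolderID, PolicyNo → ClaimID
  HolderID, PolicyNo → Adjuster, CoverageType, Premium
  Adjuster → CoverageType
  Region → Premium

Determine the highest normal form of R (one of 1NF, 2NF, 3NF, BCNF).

Candidate key: {HolderID, PolicyNo}. Prime attributes: {HolderID, PolicyNo}.
For Adjuster, PolicyNo → CoverageType we have {Adjuster, PolicyNo}⁺ = {Adjuster, CoverageType, PolicyNo}; {Adjuster, PolicyNo} is not a superkey, so BCNF fails.
Adjuster, PolicyNo → CoverageType has non-prime {CoverageType} on the right and a non-superkey on the left, so 3NF fails.
No proper subset of a key has a non-prime attribute in its closure, so there is no partial dependency; 2NF holds.

2NF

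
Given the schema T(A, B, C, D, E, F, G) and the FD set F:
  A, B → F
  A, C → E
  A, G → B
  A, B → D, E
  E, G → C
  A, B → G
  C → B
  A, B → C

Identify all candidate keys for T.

{A, B}, {A, C}, {A, G}

Attributes never on any right-hand side: {A} — every candidate key must contain it.
{A, B} is a candidate key since {A, B}⁺ = {A, B, C, D, E, F, G} covers every attribute.
{A, C} is a candidate key since {A, C}⁺ = {A, B, C, D, E, F, G} covers every attribute.
{A, G} is a candidate key since {A, G}⁺ = {A, B, C, D, E, F, G} covers every attribute.
These are minimal and exhaustive — every other superkey contains one of them.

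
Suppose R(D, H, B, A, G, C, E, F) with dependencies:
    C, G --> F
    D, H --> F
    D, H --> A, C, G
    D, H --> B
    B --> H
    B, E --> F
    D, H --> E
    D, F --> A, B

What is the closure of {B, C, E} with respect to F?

{B, C, E, F, H}

Start with {B, C, E}.
B --> H applies; add {H} → now {B, C, E, H}.
B, E --> F applies; add {F} → now {B, C, E, F, H}.
No further FD applies.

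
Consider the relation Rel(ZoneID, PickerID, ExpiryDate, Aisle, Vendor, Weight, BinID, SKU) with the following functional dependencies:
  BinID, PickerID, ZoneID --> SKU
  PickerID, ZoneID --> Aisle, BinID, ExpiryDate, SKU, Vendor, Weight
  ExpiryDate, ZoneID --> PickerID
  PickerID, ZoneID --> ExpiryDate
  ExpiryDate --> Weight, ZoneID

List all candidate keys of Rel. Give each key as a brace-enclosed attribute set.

{ExpiryDate}⁺ = {Aisle, BinID, ExpiryDate, PickerID, SKU, Vendor, Weight, ZoneID}, which is every attribute, so {ExpiryDate} is a candidate key.
{PickerID, ZoneID}⁺ = {Aisle, BinID, ExpiryDate, PickerID, SKU, Vendor, Weight, ZoneID}, which is every attribute, so {PickerID, ZoneID} is a candidate key.
No proper subset of any of these is a key, and no other minimal superkey exists.

{ExpiryDate}, {PickerID, ZoneID}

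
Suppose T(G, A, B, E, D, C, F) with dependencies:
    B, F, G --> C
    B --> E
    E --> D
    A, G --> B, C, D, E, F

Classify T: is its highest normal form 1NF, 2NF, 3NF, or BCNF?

Candidate key: {A, G}. Prime attributes: {A, G}.
For B, F, G --> C we have {B, F, G}⁺ = {B, C, D, E, F, G}; {B, F, G} is not a superkey, so BCNF fails.
B, F, G --> C has non-prime {C} on the right and a non-superkey on the left, so 3NF fails.
Checking every proper subset of each key, none determines a non-prime attribute — 2NF is satisfied.

2NF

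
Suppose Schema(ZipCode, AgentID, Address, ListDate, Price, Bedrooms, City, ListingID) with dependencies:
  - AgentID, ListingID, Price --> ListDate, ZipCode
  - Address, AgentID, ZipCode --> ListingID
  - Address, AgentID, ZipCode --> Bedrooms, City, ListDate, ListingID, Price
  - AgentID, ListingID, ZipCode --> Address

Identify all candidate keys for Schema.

{Address, AgentID, ZipCode}, {AgentID, ListingID, Price}, {AgentID, ListingID, ZipCode}

Attributes never on any right-hand side: {AgentID} — every candidate key must contain it.
Closure of {Address, AgentID, ZipCode} is {Address, AgentID, Bedrooms, City, ListDate, ListingID, Price, ZipCode}, the whole schema; {Address, AgentID, ZipCode} is a candidate key.
Closure of {AgentID, ListingID, Price} is {Address, AgentID, Bedrooms, City, ListDate, ListingID, Price, ZipCode}, the whole schema; {AgentID, ListingID, Price} is a candidate key.
Closure of {AgentID, ListingID, ZipCode} is {Address, AgentID, Bedrooms, City, ListDate, ListingID, Price, ZipCode}, the whole schema; {AgentID, ListingID, ZipCode} is a candidate key.
These are minimal and exhaustive — every other superkey contains one of them.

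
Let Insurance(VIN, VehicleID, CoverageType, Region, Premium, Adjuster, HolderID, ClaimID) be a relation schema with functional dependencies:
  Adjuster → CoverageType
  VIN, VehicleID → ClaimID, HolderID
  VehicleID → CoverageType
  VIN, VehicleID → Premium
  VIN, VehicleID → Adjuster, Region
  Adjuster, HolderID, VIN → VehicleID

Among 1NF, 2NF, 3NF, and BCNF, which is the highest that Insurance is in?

1NF

Candidate keys: {Adjuster, HolderID, VIN}, {VIN, VehicleID}. Prime attributes: {Adjuster, HolderID, VIN, VehicleID}.
Adjuster → CoverageType breaks BCNF: {Adjuster}⁺ = {Adjuster, CoverageType}, so {Adjuster} is not a superkey.
Adjuster → CoverageType determines the non-prime attribute {CoverageType} from a non-superkey — 3NF is violated.
The proper key subset {VehicleID} of {VIN, VehicleID} determines non-prime {CoverageType}, so the relation is not even in 2NF.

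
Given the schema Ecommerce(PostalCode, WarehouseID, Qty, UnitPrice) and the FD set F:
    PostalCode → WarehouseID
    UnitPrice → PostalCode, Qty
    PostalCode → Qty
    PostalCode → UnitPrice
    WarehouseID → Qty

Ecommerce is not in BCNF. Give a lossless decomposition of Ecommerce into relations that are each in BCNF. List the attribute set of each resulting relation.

Candidate keys of the original relation: {PostalCode}, {UnitPrice}.
In {PostalCode, Qty, UnitPrice, WarehouseID}, {WarehouseID} is not a superkey ({WarehouseID}⁺ restricted to this set is {Qty, WarehouseID}), so split on WarehouseID → Qty into {Qty, WarehouseID} and {PostalCode, UnitPrice, WarehouseID}.
{Qty, WarehouseID}: every determinant is a superkey — BCNF.
{PostalCode, UnitPrice, WarehouseID}: every determinant is a superkey — BCNF.

{PostalCode, UnitPrice, WarehouseID}; {Qty, WarehouseID}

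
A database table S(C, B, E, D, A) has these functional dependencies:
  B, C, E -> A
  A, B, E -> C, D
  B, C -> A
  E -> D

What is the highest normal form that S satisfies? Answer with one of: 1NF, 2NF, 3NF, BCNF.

1NF

Candidate keys: {A, B, E}, {B, C, E}. Prime attributes: {A, B, C, E}.
B, C -> A: {B, C}⁺ = {A, B, C}, which is not all of the attributes, so the left side is not a superkey — BCNF is violated.
Because {D} is non-prime and the left side of E -> D is not a superkey, the relation is not in 3NF.
The proper key subset {E} of {A, B, E} determines non-prime {D}, so the relation is not even in 2NF.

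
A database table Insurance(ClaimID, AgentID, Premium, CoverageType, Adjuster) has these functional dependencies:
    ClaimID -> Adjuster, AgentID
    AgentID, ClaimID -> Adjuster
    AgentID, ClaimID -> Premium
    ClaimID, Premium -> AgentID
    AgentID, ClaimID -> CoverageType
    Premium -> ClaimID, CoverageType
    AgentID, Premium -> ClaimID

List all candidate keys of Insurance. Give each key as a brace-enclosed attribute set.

{ClaimID}⁺ = {Adjuster, AgentID, ClaimID, CoverageType, Premium} — all of the relation — so {ClaimID} is a candidate key.
{Premium}⁺ = {Adjuster, AgentID, ClaimID, CoverageType, Premium} — all of the relation — so {Premium} is a candidate key.
No proper subset of any of these is a key, and no other minimal superkey exists.

{ClaimID}, {Premium}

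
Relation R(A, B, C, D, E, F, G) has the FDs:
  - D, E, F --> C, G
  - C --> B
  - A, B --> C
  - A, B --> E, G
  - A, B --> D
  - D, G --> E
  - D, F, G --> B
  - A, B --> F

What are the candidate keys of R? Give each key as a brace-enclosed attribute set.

{A, B}, {A, C}, {A, D, E, F}, {A, D, F, G}

{A} never appears on the right of any FD, so every key must include it.
{A, B}⁺ = {A, B, C, D, E, F, G}, which is every attribute, so {A, B} is a candidate key.
{A, C}⁺ = {A, B, C, D, E, F, G}, which is every attribute, so {A, C} is a candidate key.
{A, D, E, F}⁺ = {A, B, C, D, E, F, G}, which is every attribute, so {A, D, E, F} is a candidate key.
{A, D, F, G}⁺ = {A, B, C, D, E, F, G}, which is every attribute, so {A, D, F, G} is a candidate key.
No proper subset of any of these is a key, and no other minimal superkey exists.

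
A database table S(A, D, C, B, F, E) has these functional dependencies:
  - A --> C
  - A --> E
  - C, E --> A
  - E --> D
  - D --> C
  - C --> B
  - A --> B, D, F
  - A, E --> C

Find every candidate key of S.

{A}, {E}

Closure of {A} is {A, B, C, D, E, F}, the whole schema; {A} is a candidate key.
Closure of {E} is {A, B, C, D, E, F}, the whole schema; {E} is a candidate key.
No proper subset of any of these is a key, and no other minimal superkey exists.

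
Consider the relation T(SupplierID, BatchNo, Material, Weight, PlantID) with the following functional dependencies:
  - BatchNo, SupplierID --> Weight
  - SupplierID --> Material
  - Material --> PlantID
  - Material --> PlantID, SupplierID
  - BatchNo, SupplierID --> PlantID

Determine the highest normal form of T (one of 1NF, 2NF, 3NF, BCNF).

Candidate keys: {BatchNo, Material}, {BatchNo, SupplierID}. Prime attributes: {BatchNo, Material, SupplierID}.
SupplierID --> Material breaks BCNF: {SupplierID}⁺ = {Material, PlantID, SupplierID}, so {SupplierID} is not a superkey.
Material --> PlantID determines the non-prime attribute {PlantID} from a non-superkey — 3NF is violated.
The proper key subset {Material} of {BatchNo, Material} determines non-prime {PlantID}, so the relation is not even in 2NF.

1NF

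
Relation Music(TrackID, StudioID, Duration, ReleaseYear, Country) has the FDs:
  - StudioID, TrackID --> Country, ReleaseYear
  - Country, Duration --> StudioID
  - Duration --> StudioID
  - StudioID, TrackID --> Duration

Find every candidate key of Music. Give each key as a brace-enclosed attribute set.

{TrackID} never appears on the right of any FD, so every key must include it.
{Duration, TrackID}⁺ = {Country, Duration, ReleaseYear, StudioID, TrackID}, which is every attribute, so {Duration, TrackID} is a candidate key.
{StudioID, TrackID}⁺ = {Country, Duration, ReleaseYear, StudioID, TrackID}, which is every attribute, so {StudioID, TrackID} is a candidate key.
Any other superkey properly contains one of these, so there are no further candidate keys.

{Duration, TrackID}, {StudioID, TrackID}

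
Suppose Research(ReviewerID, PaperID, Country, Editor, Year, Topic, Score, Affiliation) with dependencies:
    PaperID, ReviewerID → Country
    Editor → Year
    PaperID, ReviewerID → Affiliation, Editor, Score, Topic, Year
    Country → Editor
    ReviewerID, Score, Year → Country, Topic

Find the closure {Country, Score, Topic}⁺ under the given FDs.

Start with {Country, Score, Topic}.
Country → Editor applies; add {Editor} → now {Country, Editor, Score, Topic}.
Editor → Year applies; add {Year} → now {Country, Editor, Score, Topic, Year}.
No further FD applies.

{Country, Editor, Score, Topic, Year}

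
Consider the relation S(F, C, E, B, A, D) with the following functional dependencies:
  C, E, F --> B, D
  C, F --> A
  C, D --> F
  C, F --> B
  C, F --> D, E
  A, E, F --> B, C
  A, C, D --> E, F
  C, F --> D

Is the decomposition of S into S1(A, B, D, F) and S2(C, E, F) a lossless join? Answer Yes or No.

The shared attributes are {F} and {F}⁺ = {F}.
S1 ⊄ {F} and S2 ⊄ {F}, so the split is lossy.

No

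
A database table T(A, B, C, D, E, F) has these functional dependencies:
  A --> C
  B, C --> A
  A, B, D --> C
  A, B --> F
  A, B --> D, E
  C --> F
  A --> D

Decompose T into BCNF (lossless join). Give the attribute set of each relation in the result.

{A, B, E}; {A, C, D}; {C, F}

Candidate keys of the original relation: {A, B}, {B, C}.
In {A, B, C, D, E, F}, {A} is not a superkey ({A}⁺ restricted to this set is {A, C, D, F}), so split on A --> C, D, F into {A, C, D, F} and {A, B, E}.
In {A, C, D, F}, {C} is not a superkey ({C}⁺ restricted to this set is {C, F}), so split on C --> F into {C, F} and {A, C, D}.
{C, F} has no BCNF violation.
{A, C, D} has no BCNF violation.
{A, B, E} has no BCNF violation.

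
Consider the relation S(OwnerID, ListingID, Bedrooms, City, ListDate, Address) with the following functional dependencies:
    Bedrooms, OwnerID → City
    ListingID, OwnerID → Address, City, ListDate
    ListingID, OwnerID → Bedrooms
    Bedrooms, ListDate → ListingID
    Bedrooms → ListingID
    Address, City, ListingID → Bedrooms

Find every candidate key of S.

No FD produces {OwnerID}, so it must be in every candidate key.
Closure of {Bedrooms, OwnerID} is {Address, Bedrooms, City, ListDate, ListingID, OwnerID}, the whole schema; {Bedrooms, OwnerID} is a candidate key.
Closure of {ListingID, OwnerID} is {Address, Bedrooms, City, ListDate, ListingID, OwnerID}, the whole schema; {ListingID, OwnerID} is a candidate key.
These are minimal and exhaustive — every other superkey contains one of them.

{Bedrooms, OwnerID}, {ListingID, OwnerID}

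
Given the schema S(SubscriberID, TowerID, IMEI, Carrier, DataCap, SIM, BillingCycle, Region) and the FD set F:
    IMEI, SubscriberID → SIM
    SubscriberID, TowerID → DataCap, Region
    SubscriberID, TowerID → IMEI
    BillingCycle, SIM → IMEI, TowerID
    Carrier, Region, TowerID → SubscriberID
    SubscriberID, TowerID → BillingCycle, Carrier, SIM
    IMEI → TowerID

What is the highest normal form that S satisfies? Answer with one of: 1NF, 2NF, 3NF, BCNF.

3NF

Candidate keys: {BillingCycle, Carrier, Region, SIM}, {BillingCycle, SIM, SubscriberID}, {Carrier, IMEI, Region}, {Carrier, Region, TowerID}, {IMEI, SubscriberID}, {SubscriberID, TowerID}. Prime attributes: {BillingCycle, Carrier, IMEI, Region, SIM, SubscriberID, TowerID}.
BillingCycle, SIM → IMEI, TowerID: {BillingCycle, SIM}⁺ = {BillingCycle, IMEI, SIM, TowerID}, which is not all of the attributes, so the left side is not a superkey — BCNF is violated.
But every attribute on its right side ({IMEI, TowerID}) is prime, and the same holds for every other non-superkey FD, so 3NF still holds.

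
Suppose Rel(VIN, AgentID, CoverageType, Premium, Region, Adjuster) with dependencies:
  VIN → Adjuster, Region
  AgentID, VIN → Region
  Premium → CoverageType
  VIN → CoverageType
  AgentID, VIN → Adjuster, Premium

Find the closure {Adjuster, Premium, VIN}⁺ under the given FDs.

Start with {Adjuster, Premium, VIN}.
VIN → Adjuster, Region applies; add {Region} → now {Adjuster, Premium, Region, VIN}.
Premium → CoverageType applies; add {CoverageType} → now {Adjuster, CoverageType, Premium, Region, VIN}.
No further FD applies.

{Adjuster, CoverageType, Premium, Region, VIN}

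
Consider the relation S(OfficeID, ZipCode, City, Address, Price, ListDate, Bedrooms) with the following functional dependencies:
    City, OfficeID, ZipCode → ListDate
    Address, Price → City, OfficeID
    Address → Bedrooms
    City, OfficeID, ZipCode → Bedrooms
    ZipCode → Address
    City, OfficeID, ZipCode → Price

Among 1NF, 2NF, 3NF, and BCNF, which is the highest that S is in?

1NF

Candidate keys: {City, OfficeID, ZipCode}, {Price, ZipCode}. Prime attributes: {City, OfficeID, Price, ZipCode}.
Address, Price → City, OfficeID: {Address, Price}⁺ = {Address, Bedrooms, City, OfficeID, Price}, which is not all of the attributes, so the left side is not a superkey — BCNF is violated.
Address → Bedrooms has non-prime {Bedrooms} on the right and a non-superkey on the left, so 3NF fails.
Since {ZipCode} ⊂ {Price, ZipCode} and {ZipCode}⁺ ⊇ {Address, Bedrooms} with {Address, Bedrooms} non-prime, there is a partial dependency; 2NF fails.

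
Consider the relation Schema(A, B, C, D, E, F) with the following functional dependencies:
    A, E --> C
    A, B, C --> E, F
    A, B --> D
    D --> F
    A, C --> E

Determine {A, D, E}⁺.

{A, C, D, E, F}

Start with {A, D, E}.
A, E --> C applies; add {C} → now {A, C, D, E}.
D --> F applies; add {F} → now {A, C, D, E, F}.
No further FD applies.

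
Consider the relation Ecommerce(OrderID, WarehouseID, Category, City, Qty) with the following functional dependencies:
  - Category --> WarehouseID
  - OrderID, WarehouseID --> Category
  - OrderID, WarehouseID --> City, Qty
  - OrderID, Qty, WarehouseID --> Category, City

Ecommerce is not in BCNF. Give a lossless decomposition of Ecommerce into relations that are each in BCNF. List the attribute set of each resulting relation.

{Category, City, OrderID, Qty}; {Category, WarehouseID}

Candidate keys of the original relation: {Category, OrderID}, {OrderID, WarehouseID}.
Within {Category, City, OrderID, Qty, WarehouseID}: {Category}⁺ ∩ {Category, City, OrderID, Qty, WarehouseID} = {Category, WarehouseID}, not the whole set, so Category --> WarehouseID violates BCNF; decompose into {Category, WarehouseID} and {Category, City, OrderID, Qty}.
{Category, WarehouseID}: every determinant is a superkey — BCNF.
{Category, City, OrderID, Qty}: every determinant is a superkey — BCNF.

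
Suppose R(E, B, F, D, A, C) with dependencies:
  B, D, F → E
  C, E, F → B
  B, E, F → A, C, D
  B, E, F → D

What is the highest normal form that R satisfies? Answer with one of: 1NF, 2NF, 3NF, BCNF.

BCNF

Candidate keys: {B, D, F}, {B, E, F}, {C, E, F}. Prime attributes: {B, C, D, E, F}.
Every FD has a superkey on the left, so the relation is in BCNF.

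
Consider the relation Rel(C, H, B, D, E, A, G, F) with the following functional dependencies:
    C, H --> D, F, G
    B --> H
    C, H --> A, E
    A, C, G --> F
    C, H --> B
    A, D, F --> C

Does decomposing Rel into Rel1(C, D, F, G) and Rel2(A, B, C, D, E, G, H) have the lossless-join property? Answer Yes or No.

Common attributes: {C, D, G}; their closure is {C, D, G}.
The closure covers neither Rel1 nor Rel2 entirely; the join is not lossless.

No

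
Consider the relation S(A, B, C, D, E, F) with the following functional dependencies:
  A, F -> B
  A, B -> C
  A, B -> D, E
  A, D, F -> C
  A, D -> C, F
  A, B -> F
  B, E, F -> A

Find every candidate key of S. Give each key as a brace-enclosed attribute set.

{A, B} is a candidate key since {A, B}⁺ = {A, B, C, D, E, F} covers every attribute.
{A, D} is a candidate key since {A, D}⁺ = {A, B, C, D, E, F} covers every attribute.
{A, F} is a candidate key since {A, F}⁺ = {A, B, C, D, E, F} covers every attribute.
{B, E, F} is a candidate key since {B, E, F}⁺ = {A, B, C, D, E, F} covers every attribute.
These are minimal and exhaustive — every other superkey contains one of them.

{A, B}, {A, D}, {A, F}, {B, E, F}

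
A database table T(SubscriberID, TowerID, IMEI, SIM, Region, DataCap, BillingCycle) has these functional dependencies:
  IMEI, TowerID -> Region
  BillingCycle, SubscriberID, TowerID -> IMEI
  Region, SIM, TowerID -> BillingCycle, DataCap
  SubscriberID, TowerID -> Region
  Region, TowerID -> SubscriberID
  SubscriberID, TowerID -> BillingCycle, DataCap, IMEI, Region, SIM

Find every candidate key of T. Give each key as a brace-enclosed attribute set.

Attributes never on any right-hand side: {TowerID} — every candidate key must contain it.
{IMEI, TowerID}⁺ = {BillingCycle, DataCap, IMEI, Region, SIM, SubscriberID, TowerID} — all of the relation — so {IMEI, TowerID} is a candidate key.
{Region, TowerID}⁺ = {BillingCycle, DataCap, IMEI, Region, SIM, SubscriberID, TowerID} — all of the relation — so {Region, TowerID} is a candidate key.
{SubscriberID, TowerID}⁺ = {BillingCycle, DataCap, IMEI, Region, SIM, SubscriberID, TowerID} — all of the relation — so {SubscriberID, TowerID} is a candidate key.
No proper subset of any of these is a key, and no other minimal superkey exists.

{IMEI, TowerID}, {Region, TowerID}, {SubscriberID, TowerID}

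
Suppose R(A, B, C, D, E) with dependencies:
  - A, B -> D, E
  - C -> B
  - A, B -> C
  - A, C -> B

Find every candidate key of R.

{A} never appears on the right of any FD, so every key must include it.
{A, B}⁺ = {A, B, C, D, E}, which is every attribute, so {A, B} is a candidate key.
{A, C}⁺ = {A, B, C, D, E}, which is every attribute, so {A, C} is a candidate key.
No proper subset of any of these is a key, and no other minimal superkey exists.

{A, B}, {A, C}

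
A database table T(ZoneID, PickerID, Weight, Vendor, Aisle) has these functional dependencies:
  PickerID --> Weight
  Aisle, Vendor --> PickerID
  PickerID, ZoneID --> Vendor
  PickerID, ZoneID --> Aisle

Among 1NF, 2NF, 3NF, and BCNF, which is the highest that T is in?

Candidate keys: {Aisle, Vendor, ZoneID}, {PickerID, ZoneID}. Prime attributes: {Aisle, PickerID, Vendor, ZoneID}.
For PickerID --> Weight we have {PickerID}⁺ = {PickerID, Weight}; {PickerID} is not a superkey, so BCNF fails.
PickerID --> Weight has non-prime {Weight} on the right and a non-superkey on the left, so 3NF fails.
The proper key subset {PickerID} of {PickerID, ZoneID} determines non-prime {Weight}, so the relation is not even in 2NF.

1NF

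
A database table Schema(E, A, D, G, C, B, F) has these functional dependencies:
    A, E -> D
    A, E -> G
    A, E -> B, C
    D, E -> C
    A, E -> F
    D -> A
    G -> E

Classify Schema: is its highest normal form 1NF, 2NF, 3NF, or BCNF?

3NF

Candidate keys: {A, E}, {A, G}, {D, E}, {D, G}. Prime attributes: {A, D, E, G}.
D -> A: {D}⁺ = {A, D}, which is not all of the attributes, so the left side is not a superkey — BCNF is violated.
Since {A} ⊆ prime attributes and every other non-superkey FD also has a prime right side, the schema is in 3NF.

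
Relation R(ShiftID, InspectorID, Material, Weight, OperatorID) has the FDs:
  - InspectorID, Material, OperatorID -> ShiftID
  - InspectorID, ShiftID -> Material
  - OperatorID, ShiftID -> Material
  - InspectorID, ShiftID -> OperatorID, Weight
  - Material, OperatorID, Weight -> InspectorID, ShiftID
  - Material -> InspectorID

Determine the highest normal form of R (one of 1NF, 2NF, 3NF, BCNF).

3NF

Candidate keys: {InspectorID, ShiftID}, {Material, OperatorID}, {Material, ShiftID}, {OperatorID, ShiftID}. Prime attributes: {InspectorID, Material, OperatorID, ShiftID}.
Material -> InspectorID: {Material}⁺ = {InspectorID, Material}, which is not all of the attributes, so the left side is not a superkey — BCNF is violated.
Its right-hand attributes {InspectorID} are all prime, as are those of every other non-superkey FD — the relation is in 3NF.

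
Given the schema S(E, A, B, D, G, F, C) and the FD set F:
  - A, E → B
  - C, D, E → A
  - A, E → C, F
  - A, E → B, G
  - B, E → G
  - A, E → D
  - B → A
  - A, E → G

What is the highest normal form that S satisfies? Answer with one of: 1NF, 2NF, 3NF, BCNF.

Candidate keys: {A, E}, {B, E}, {C, D, E}. Prime attributes: {A, B, C, D, E}.
For B → A we have {B}⁺ = {A, B}; {B} is not a superkey, so BCNF fails.
But every attribute on its right side ({A}) is prime, and the same holds for every other non-superkey FD, so 3NF still holds.

3NF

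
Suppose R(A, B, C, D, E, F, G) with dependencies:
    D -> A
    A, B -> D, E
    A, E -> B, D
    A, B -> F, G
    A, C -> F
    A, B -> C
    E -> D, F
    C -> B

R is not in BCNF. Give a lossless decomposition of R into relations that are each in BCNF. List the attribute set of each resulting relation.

{A, D}; {B, C}; {C, D, E, F, G}

Candidate keys of the original relation: {A, B}, {A, C}, {B, D}, {C, D}, {E}.
Within {A, B, C, D, E, F, G}: {D}⁺ ∩ {A, B, C, D, E, F, G} = {A, D}, not the whole set, so D -> A violates BCNF; decompose into {A, D} and {B, C, D, E, F, G}.
{A, D} has no BCNF violation.
Within {B, C, D, E, F, G}: {C}⁺ ∩ {B, C, D, E, F, G} = {B, C}, not the whole set, so C -> B violates BCNF; decompose into {B, C} and {C, D, E, F, G}.
{B, C} has no BCNF violation.
{C, D, E, F, G} has no BCNF violation.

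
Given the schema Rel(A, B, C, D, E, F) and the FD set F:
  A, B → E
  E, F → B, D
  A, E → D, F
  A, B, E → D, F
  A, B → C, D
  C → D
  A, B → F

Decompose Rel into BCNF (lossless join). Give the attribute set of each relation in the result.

{A, C, E, F}; {B, D, E, F}

Candidate keys of the original relation: {A, B}, {A, E}.
Within {A, B, C, D, E, F}: {E, F}⁺ ∩ {A, B, C, D, E, F} = {B, D, E, F}, not the whole set, so E, F → B, D violates BCNF; decompose into {B, D, E, F} and {A, C, E, F}.
{B, D, E, F}: every determinant is a superkey — BCNF.
{A, C, E, F}: every determinant is a superkey — BCNF.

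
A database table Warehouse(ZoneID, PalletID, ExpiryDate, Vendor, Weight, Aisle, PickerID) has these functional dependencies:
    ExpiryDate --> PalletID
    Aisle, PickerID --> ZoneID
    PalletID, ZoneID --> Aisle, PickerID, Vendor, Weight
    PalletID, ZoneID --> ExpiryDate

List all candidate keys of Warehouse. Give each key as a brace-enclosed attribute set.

{ExpiryDate, ZoneID}⁺ = {Aisle, ExpiryDate, PalletID, PickerID, Vendor, Weight, ZoneID}, which is every attribute, so {ExpiryDate, ZoneID} is a candidate key.
{PalletID, ZoneID}⁺ = {Aisle, ExpiryDate, PalletID, PickerID, Vendor, Weight, ZoneID}, which is every attribute, so {PalletID, ZoneID} is a candidate key.
{Aisle, ExpiryDate, PickerID}⁺ = {Aisle, ExpiryDate, PalletID, PickerID, Vendor, Weight, ZoneID}, which is every attribute, so {Aisle, ExpiryDate, PickerID} is a candidate key.
{Aisle, PalletID, PickerID}⁺ = {Aisle, ExpiryDate, PalletID, PickerID, Vendor, Weight, ZoneID}, which is every attribute, so {Aisle, PalletID, PickerID} is a candidate key.
These are minimal and exhaustive — every other superkey contains one of them.

{Aisle, ExpiryDate, PickerID}, {Aisle, PalletID, PickerID}, {ExpiryDate, ZoneID}, {PalletID, ZoneID}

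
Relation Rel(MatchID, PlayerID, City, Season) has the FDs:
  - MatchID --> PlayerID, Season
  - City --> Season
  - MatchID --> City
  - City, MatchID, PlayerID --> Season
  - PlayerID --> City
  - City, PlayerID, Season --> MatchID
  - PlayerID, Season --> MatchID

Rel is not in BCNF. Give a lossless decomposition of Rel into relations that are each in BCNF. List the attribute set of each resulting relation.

Candidate keys of the original relation: {MatchID}, {PlayerID}.
{City, MatchID, PlayerID, Season}: {City} determines {City, Season} here but is not a superkey — split on City --> Season, giving {City, Season} and {City, MatchID, PlayerID}.
{City, Season} is in BCNF.
{City, MatchID, PlayerID} is in BCNF.

{City, MatchID, PlayerID}; {City, Season}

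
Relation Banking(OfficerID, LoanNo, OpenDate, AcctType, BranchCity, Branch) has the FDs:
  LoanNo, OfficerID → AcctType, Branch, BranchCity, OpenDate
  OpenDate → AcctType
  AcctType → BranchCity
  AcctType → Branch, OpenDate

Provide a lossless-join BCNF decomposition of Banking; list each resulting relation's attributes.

Candidate key of the original relation: {LoanNo, OfficerID}.
Within {AcctType, Branch, BranchCity, LoanNo, OfficerID, OpenDate}: {OpenDate}⁺ ∩ {AcctType, Branch, BranchCity, LoanNo, OfficerID, OpenDate} = {AcctType, Branch, BranchCity, OpenDate}, not the whole set, so OpenDate → AcctType, Branch, BranchCity violates BCNF; decompose into {AcctType, Branch, BranchCity, OpenDate} and {LoanNo, OfficerID, OpenDate}.
{AcctType, Branch, BranchCity, OpenDate}: every determinant is a superkey — BCNF.
{LoanNo, OfficerID, OpenDate}: every determinant is a superkey — BCNF.

{AcctType, Branch, BranchCity, OpenDate}; {LoanNo, OfficerID, OpenDate}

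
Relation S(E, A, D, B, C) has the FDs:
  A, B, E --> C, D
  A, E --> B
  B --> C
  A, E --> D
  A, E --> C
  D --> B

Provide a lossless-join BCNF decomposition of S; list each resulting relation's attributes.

Candidate key of the original relation: {A, E}.
In {A, B, C, D, E}, {B} is not a superkey ({B}⁺ restricted to this set is {B, C}), so split on B --> C into {B, C} and {A, B, D, E}.
{B, C}: every determinant is a superkey — BCNF.
In {A, B, D, E}, {D} is not a superkey ({D}⁺ restricted to this set is {B, D}), so split on D --> B into {B, D} and {A, D, E}.
{B, D}: every determinant is a superkey — BCNF.
{A, D, E}: every determinant is a superkey — BCNF.

{A, D, E}; {B, C}; {B, D}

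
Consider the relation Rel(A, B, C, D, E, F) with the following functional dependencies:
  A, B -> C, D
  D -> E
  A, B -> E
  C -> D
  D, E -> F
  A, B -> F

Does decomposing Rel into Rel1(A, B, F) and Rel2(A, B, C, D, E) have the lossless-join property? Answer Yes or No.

Yes

The shared attributes are {A, B} and {A, B}⁺ = {A, B, C, D, E, F}.
Since Rel1 ⊆ {A, B, C, D, E, F}, the intersection is a superkey of Rel1; the decomposition is lossless.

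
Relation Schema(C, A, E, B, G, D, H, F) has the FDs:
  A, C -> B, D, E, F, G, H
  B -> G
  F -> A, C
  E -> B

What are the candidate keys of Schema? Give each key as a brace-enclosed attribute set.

{A, C}, {F}

Closure of {F} is {A, B, C, D, E, F, G, H}, the whole schema; {F} is a candidate key.
Closure of {A, C} is {A, B, C, D, E, F, G, H}, the whole schema; {A, C} is a candidate key.
Any other superkey properly contains one of these, so there are no further candidate keys.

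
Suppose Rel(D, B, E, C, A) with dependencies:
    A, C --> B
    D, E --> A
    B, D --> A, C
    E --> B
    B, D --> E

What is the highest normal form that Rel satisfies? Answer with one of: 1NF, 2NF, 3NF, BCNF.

Candidate keys: {A, C, D}, {B, D}, {D, E}. Prime attributes: {A, B, C, D, E}.
For A, C --> B we have {A, C}⁺ = {A, B, C}; {A, C} is not a superkey, so BCNF fails.
Its right-hand attributes {B} are all prime, as are those of every other non-superkey FD — the relation is in 3NF.

3NF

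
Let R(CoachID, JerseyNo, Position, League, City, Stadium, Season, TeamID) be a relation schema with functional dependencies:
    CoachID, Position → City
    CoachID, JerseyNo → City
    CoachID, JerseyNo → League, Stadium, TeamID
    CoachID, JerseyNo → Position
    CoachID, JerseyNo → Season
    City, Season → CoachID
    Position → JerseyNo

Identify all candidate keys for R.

{City, JerseyNo, Season}, {City, Position, Season}, {CoachID, JerseyNo}, {CoachID, Position}

Closure of {CoachID, JerseyNo} is {City, CoachID, JerseyNo, League, Position, Season, Stadium, TeamID}, the whole schema; {CoachID, JerseyNo} is a candidate key.
Closure of {CoachID, Position} is {City, CoachID, JerseyNo, League, Position, Season, Stadium, TeamID}, the whole schema; {CoachID, Position} is a candidate key.
Closure of {City, JerseyNo, Season} is {City, CoachID, JerseyNo, League, Position, Season, Stadium, TeamID}, the whole schema; {City, JerseyNo, Season} is a candidate key.
Closure of {City, Position, Season} is {City, CoachID, JerseyNo, League, Position, Season, Stadium, TeamID}, the whole schema; {City, Position, Season} is a candidate key.
Any other superkey properly contains one of these, so there are no further candidate keys.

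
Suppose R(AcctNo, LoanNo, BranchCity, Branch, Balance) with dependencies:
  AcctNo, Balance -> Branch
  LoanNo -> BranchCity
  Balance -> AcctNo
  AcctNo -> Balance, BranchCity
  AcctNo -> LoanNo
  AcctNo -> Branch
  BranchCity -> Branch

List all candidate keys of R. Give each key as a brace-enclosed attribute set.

{AcctNo}, {Balance}

{AcctNo}⁺ = {AcctNo, Balance, Branch, BranchCity, LoanNo} — all of the relation — so {AcctNo} is a candidate key.
{Balance}⁺ = {AcctNo, Balance, Branch, BranchCity, LoanNo} — all of the relation — so {Balance} is a candidate key.
Any other superkey properly contains one of these, so there are no further candidate keys.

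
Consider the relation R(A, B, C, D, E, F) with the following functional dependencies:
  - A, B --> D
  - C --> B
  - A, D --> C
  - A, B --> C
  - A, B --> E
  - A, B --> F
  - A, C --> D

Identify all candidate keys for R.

No FD produces {A}, so it must be in every candidate key.
{A, B}⁺ = {A, B, C, D, E, F}, which is every attribute, so {A, B} is a candidate key.
{A, C}⁺ = {A, B, C, D, E, F}, which is every attribute, so {A, C} is a candidate key.
{A, D}⁺ = {A, B, C, D, E, F}, which is every attribute, so {A, D} is a candidate key.
These are minimal and exhaustive — every other superkey contains one of them.

{A, B}, {A, C}, {A, D}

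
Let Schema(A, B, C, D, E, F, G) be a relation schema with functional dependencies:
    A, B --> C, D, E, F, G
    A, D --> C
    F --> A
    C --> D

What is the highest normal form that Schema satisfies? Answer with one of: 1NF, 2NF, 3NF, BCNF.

2NF

Candidate keys: {A, B}, {B, F}. Prime attributes: {A, B, F}.
For A, D --> C we have {A, D}⁺ = {A, C, D}; {A, D} is not a superkey, so BCNF fails.
A, D --> C determines the non-prime attribute {C} from a non-superkey — 3NF is violated.
No non-prime attribute depends on a proper subset of any candidate key, so 2NF holds.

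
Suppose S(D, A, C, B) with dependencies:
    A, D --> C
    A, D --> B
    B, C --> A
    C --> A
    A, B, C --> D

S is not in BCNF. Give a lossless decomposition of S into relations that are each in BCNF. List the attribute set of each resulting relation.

Candidate keys of the original relation: {A, D}, {B, C}, {C, D}.
Within {A, B, C, D}: {C}⁺ ∩ {A, B, C, D} = {A, C}, not the whole set, so C --> A violates BCNF; decompose into {A, C} and {B, C, D}.
{A, C} has no BCNF violation.
{B, C, D} has no BCNF violation.

{A, C}; {B, C, D}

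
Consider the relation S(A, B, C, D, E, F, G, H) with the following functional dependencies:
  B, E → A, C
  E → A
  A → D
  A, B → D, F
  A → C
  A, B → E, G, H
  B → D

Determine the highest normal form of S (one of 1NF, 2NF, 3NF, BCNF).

1NF

Candidate keys: {A, B}, {B, E}. Prime attributes: {A, B, E}.
For E → A we have {E}⁺ = {A, C, D, E}; {E} is not a superkey, so BCNF fails.
A → D determines the non-prime attribute {D} from a non-superkey — 3NF is violated.
The proper key subset {A} of {A, B} determines non-prime {C, D}, so the relation is not even in 2NF.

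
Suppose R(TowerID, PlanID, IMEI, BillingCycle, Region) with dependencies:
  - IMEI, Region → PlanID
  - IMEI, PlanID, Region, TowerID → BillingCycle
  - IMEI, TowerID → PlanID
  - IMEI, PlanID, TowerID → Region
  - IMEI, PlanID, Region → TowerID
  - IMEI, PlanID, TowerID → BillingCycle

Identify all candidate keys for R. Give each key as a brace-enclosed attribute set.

{IMEI, Region}, {IMEI, TowerID}

{IMEI} never appears on the right of any FD, so every key must include it.
{IMEI, Region}⁺ = {BillingCycle, IMEI, PlanID, Region, TowerID}, which is every attribute, so {IMEI, Region} is a candidate key.
{IMEI, TowerID}⁺ = {BillingCycle, IMEI, PlanID, Region, TowerID}, which is every attribute, so {IMEI, TowerID} is a candidate key.
Any other superkey properly contains one of these, so there are no further candidate keys.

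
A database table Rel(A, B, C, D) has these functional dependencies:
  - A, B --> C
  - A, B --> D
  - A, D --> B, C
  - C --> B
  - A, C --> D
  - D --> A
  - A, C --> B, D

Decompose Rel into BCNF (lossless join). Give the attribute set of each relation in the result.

{A, C, D}; {B, C}

Candidate keys of the original relation: {A, B}, {A, C}, {D}.
In {A, B, C, D}, {C} is not a superkey ({C}⁺ restricted to this set is {B, C}), so split on C --> B into {B, C} and {A, C, D}.
{B, C} is in BCNF.
{A, C, D} is in BCNF.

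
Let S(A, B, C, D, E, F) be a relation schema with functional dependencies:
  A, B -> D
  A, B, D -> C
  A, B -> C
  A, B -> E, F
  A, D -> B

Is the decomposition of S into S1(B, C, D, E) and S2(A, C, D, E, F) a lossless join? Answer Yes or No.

No

The shared attributes are {C, D, E} and {C, D, E}⁺ = {C, D, E}.
S1 ⊄ {C, D, E} and S2 ⊄ {C, D, E}, so the split is lossy.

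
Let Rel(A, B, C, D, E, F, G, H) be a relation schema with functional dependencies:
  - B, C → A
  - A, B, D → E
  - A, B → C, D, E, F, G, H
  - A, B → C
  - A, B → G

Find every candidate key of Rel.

{A, B}, {B, C}

Attributes never on any right-hand side: {B} — every candidate key must contain it.
Closure of {A, B} is {A, B, C, D, E, F, G, H}, the whole schema; {A, B} is a candidate key.
Closure of {B, C} is {A, B, C, D, E, F, G, H}, the whole schema; {B, C} is a candidate key.
No proper subset of any of these is a key, and no other minimal superkey exists.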